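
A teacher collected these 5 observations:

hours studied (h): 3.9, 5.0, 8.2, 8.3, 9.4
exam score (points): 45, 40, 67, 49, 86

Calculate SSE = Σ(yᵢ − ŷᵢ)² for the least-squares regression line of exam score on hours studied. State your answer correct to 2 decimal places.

534.63

n = 5, Σx = 34.8, Σy = 287, Σxy = 2140, Σx² = 264.7, Σy² = 17911
Sxx = Σx² − (Σx)²/n = 264.7 − 242.208 = 22.492
Sxy = Σxy − (Σx)(Σy)/n = 2140 − 1997.52 = 142.48
Syy = Σy² − (Σy)²/n = 17911 − 16473.8 = 1437.2
b = Sxy/Sxx = 142.48/22.492 = 6.334697
SSE = Syy − b·Sxy = 1437.2 − 6.334697·142.48 = 534.632403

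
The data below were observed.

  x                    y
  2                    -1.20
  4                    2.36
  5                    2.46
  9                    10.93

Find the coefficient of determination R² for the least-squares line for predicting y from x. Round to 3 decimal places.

n = 4, Σx = 20, Σy = 14.55, Σxy = 117.71, Σx² = 126, Σy² = 132.5261
Sxx = Σx² − (Σx)²/n = 126 − 100 = 26
Sxy = Σxy − (Σx)(Σy)/n = 117.71 − 72.75 = 44.96
Syy = Σy² − (Σy)²/n = 132.5261 − 52.925625 = 79.600475
R² = Sxy²/(Sxx·Syy) = (44.96)²/(26·79.600475) = 0.976705

0.977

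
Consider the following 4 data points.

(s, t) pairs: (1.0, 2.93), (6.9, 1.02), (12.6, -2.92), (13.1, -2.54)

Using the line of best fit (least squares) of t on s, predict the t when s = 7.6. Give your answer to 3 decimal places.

n = 4, Σx = 33.6, Σy = -1.51, Σxy = -60.098, Σx² = 378.98
Sxx = Σx² − (Σx)²/n = 378.98 − 282.24 = 96.74
Sxy = Σxy − (Σx)(Σy)/n = -60.098 − (-12.684) = -47.414
b = Sxy/Sxx = -47.414/96.74 = -0.490118
a = ȳ − b·x̄ = -0.3775 − (-0.490118)·8.4 = 3.739490
ŷ(7.6) = a + b·7.6 = 3.739490 + (-0.490118)·7.6 = 0.014594

0.015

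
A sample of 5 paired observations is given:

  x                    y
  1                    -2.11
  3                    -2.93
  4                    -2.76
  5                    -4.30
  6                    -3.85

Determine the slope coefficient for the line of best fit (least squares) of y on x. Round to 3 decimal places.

n = 5, Σx = 19, Σy = -15.95, Σxy = -66.54, Σx² = 87
Sxx = Σx² − (Σx)²/n = 87 − 72.2 = 14.8
Sxy = Σxy − (Σx)(Σy)/n = -66.54 − (-60.61) = -5.93
b = Sxy/Sxx = -5.93/14.8 = -0.400676

-0.401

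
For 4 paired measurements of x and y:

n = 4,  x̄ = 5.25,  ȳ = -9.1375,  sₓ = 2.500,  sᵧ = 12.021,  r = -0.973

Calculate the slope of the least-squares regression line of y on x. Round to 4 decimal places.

b = r · sᵧ/sₓ = -0.973 · 12.021/2.5 = -4.678573

-4.6786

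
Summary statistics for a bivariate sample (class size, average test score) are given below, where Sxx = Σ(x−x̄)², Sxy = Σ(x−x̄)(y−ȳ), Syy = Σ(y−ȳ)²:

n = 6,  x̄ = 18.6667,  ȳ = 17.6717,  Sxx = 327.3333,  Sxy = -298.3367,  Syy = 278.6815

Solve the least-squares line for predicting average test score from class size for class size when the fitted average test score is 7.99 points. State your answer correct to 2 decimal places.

29.29

b = Sxy/Sxx = -298.3367/327.3333 = -0.911416
a = ȳ − b·x̄ = 17.6717 − (-0.911416)·18.6667 = 34.684823
Set a + b·x = 7.99: x = (7.99 − 34.684823) / (-0.911416) = 29.289405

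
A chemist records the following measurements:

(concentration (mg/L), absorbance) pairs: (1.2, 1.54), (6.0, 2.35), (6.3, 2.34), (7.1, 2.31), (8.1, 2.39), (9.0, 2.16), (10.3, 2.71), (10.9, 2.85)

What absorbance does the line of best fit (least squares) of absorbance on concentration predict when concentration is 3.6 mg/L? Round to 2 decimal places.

1.90

n = 8, Σx = 58.9, Σy = 18.65, Σxy = 144.868, Σx² = 499.05
Sxx = Σx² − (Σx)²/n = 499.05 − 433.65125 = 65.39875
Sxy = Σxy − (Σx)(Σy)/n = 144.868 − 137.310625 = 7.557375
b = Sxy/Sxx = 7.557375/65.39875 = 0.115558
a = ȳ − b·x̄ = 2.33125 − 0.115558·7.3625 = 1.480451
ŷ(3.6) = a + b·3.6 = 1.480451 + 0.115558·3.6 = 1.896462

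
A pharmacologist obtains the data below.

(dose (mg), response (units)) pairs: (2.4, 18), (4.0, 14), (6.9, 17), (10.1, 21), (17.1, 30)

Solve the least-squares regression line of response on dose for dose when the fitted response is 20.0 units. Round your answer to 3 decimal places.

8.100

n = 5, Σx = 40.5, Σy = 100, Σxy = 941.6, Σx² = 463.79
Sxx = Σx² − (Σx)²/n = 463.79 − 328.05 = 135.74
Sxy = Σxy − (Σx)(Σy)/n = 941.6 − 810 = 131.6
b = Sxy/Sxx = 131.6/135.74 = 0.969501
a = ȳ − b·x̄ = 20 − 0.969501·8.1 = 12.147046
Set a + b·x = 20.0: x = (20.0 − 12.147046) / 0.969501 = 8.1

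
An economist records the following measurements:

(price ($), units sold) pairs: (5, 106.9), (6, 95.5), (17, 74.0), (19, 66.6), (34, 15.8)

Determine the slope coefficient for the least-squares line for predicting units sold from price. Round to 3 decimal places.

n = 5, Σx = 81, Σy = 358.8, Σxy = 4168.1, Σx² = 1867
Sxx = Σx² − (Σx)²/n = 1867 − 1312.2 = 554.8
Sxy = Σxy − (Σx)(Σy)/n = 4168.1 − 5812.56 = -1644.46
b = Sxy/Sxx = -1644.46/554.8 = -2.964059

-2.964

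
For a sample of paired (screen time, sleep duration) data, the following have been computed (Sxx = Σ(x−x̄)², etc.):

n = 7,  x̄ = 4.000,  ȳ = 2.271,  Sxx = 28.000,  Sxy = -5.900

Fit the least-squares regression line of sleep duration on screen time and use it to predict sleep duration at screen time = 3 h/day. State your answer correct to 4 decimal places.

2.4817

b = Sxy/Sxx = -5.9/28 = -0.210714
a = ȳ − b·x̄ = 2.271 − (-0.210714)·4 = 3.113857
ŷ(3) = a + b·3 = 3.113857 + (-0.210714)·3 = 2.481714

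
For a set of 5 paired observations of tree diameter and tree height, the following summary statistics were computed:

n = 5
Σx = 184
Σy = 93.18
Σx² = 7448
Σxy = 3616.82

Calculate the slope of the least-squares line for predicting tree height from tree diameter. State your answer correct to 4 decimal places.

Sxx = Σx² − (Σx)²/n = 7448 − 6771.2 = 676.8
Sxy = Σxy − (Σx)(Σy)/n = 3616.82 − 3429.024 = 187.796
b = Sxy/Sxx = 187.796/676.8 = 0.277476

0.2775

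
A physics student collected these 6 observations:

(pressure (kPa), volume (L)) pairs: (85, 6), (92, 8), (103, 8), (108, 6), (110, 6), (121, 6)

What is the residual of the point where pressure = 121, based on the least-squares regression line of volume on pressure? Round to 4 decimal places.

-0.1871

n = 6, Σx = 619, Σy = 40, Σxy = 4104, Σx² = 64703
Sxx = Σx² − (Σx)²/n = 64703 − 63860.166667 = 842.833333
Sxy = Σxy − (Σx)(Σy)/n = 4104 − 4126.666667 = -22.666667
b = Sxy/Sxx = -22.666667/842.833333 = -0.026893
a = ȳ − b·x̄ = 6.666667 − (-0.026893)·103.166667 = 9.441171
ŷ(121) = 9.441171 + (-0.026893)·121 = 6.187067
residual = y − ŷ = 6 − 6.187067 = -0.187067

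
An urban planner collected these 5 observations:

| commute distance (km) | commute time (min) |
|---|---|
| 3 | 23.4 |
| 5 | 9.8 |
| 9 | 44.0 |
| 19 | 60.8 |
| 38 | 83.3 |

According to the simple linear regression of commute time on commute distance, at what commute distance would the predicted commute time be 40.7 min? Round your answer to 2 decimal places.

n = 5, Σx = 74, Σy = 221.3, Σxy = 4835.8, Σx² = 1920
Sxx = Σx² − (Σx)²/n = 1920 − 1095.2 = 824.8
Sxy = Σxy − (Σx)(Σy)/n = 4835.8 − 3275.24 = 1560.56
b = Sxy/Sxx = 1560.56/824.8 = 1.892047
a = ȳ − b·x̄ = 44.26 − 1.892047·14.8 = 16.257711
Set a + b·x = 40.7: x = (40.7 − 16.257711) / 1.892047 = 12.918440

12.92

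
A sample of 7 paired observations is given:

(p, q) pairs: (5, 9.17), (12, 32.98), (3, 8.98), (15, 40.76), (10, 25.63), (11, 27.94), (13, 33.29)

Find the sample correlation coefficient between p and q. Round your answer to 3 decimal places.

0.989

n = 7, Σx = 69, Σy = 178.75, Σxy = 2076.36, Σx² = 793, Σy² = 5459.5519
Sxx = Σx² − (Σx)²/n = 793 − 680.142857 = 112.857143
Sxy = Σxy − (Σx)(Σy)/n = 2076.36 − 1761.964286 = 314.395714
Syy = Σy² − (Σy)²/n = 5459.5519 − 4564.508929 = 895.042971
r = Sxy/√(Sxx·Syy) = 314.395714/√(101011.992490) = 314.395714/317.823839 = 0.989214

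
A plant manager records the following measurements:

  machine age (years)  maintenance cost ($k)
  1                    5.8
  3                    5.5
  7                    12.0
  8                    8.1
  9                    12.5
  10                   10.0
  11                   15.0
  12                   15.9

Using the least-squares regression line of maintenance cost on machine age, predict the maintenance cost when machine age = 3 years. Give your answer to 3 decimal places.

n = 8, Σx = 61, Σy = 84.8, Σxy = 739.4, Σx² = 569
Sxx = Σx² − (Σx)²/n = 569 − 465.125 = 103.875
Sxy = Σxy − (Σx)(Σy)/n = 739.4 − 646.6 = 92.8
b = Sxy/Sxx = 92.8/103.875 = 0.893381
a = ȳ − b·x̄ = 10.6 − 0.893381·7.625 = 3.787966
ŷ(3) = a + b·3 = 3.787966 + 0.893381·3 = 6.468111

6.468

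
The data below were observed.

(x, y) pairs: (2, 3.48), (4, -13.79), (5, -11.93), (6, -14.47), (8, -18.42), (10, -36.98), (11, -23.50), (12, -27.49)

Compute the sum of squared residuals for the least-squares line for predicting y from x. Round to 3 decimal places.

237.765

n = 8, Σx = 58, Σy = -143.1, Σxy = -1300.21, Σx² = 510, Σy² = 3568.7472
Sxx = Σx² − (Σx)²/n = 510 − 420.5 = 89.5
Sxy = Σxy − (Σx)(Σy)/n = -1300.21 − (-1037.475) = -262.735
Syy = Σy² − (Σy)²/n = 3568.7472 − 2559.70125 = 1009.04595
b = Sxy/Sxx = -262.735/89.5 = -2.935587
SSE = Syy − b·Sxy = 1009.04595 − (-2.935587)·(-262.735) = 237.764607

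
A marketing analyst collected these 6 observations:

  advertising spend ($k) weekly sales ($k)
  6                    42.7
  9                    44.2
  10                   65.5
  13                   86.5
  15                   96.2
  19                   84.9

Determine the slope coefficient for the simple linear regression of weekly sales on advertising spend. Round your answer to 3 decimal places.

4.163

n = 6, Σx = 72, Σy = 420, Σxy = 5489.6, Σx² = 972
Sxx = Σx² − (Σx)²/n = 972 − 864 = 108
Sxy = Σxy − (Σx)(Σy)/n = 5489.6 − 5040 = 449.6
b = Sxy/Sxx = 449.6/108 = 4.162963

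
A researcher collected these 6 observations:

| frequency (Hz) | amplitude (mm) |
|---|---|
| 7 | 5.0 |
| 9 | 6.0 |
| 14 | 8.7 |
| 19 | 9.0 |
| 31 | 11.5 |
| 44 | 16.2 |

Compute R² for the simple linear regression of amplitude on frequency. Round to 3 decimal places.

n = 6, Σx = 124, Σy = 56.4, Σxy = 1451.1, Σx² = 3584, Σy² = 612.38
Sxx = Σx² − (Σx)²/n = 3584 − 2562.666667 = 1021.333333
Sxy = Σxy − (Σx)(Σy)/n = 1451.1 − 1165.6 = 285.5
Syy = Σy² − (Σy)²/n = 612.38 − 530.16 = 82.22
R² = Sxy²/(Sxx·Syy) = (285.5)²/(1021.333333·82.22) = 0.970660

0.971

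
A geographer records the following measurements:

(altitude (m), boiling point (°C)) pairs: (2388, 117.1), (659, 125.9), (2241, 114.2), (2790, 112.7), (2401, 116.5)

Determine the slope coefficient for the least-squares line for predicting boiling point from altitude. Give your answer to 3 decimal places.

-0.006

n = 5, Σx = 10479, Σy = 586.4, Σxy = 1212674.6, Σx² = 24707807
Sxx = Σx² − (Σx)²/n = 24707807 − 21961888.2 = 2745918.8
Sxy = Σxy − (Σx)(Σy)/n = 1212674.6 − 1228977.12 = -16302.52
b = Sxy/Sxx = -16302.52/2745918.8 = -0.005937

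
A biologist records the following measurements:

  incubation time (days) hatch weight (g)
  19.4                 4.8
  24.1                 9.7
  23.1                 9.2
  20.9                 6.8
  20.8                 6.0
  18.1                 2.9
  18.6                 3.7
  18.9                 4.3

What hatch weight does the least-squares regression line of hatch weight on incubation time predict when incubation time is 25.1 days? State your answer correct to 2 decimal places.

n = 8, Σx = 163.9, Σy = 47.4, Σxy = 1008.91, Σx² = 3391.01
Sxx = Σx² − (Σx)²/n = 3391.01 − 3357.90125 = 33.10875
Sxy = Σxy − (Σx)(Σy)/n = 1008.91 − 971.1075 = 37.8025
b = Sxy/Sxx = 37.8025/33.10875 = 1.141768
a = ȳ − b·x̄ = 5.925 − 1.141768·20.4875 = -17.466965
ŷ(25.1) = a + b·25.1 = -17.466965 + 1.141768·25.1 = 11.191403

11.19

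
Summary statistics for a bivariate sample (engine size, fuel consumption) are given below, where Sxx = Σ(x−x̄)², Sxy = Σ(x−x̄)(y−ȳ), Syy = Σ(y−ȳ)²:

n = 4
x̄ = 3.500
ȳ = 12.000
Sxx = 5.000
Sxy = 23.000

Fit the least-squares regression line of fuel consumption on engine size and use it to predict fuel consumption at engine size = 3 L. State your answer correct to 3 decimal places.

9.700

b = Sxy/Sxx = 23/5 = 4.6
a = ȳ − b·x̄ = 12 − 4.6·3.5 = -4.1
ŷ(3) = a + b·3 = -4.1 + 4.6·3 = 9.7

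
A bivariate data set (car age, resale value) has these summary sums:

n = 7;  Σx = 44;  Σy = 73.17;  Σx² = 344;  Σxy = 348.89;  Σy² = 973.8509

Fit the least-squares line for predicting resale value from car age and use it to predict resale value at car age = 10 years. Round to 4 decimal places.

Sxx = Σx² − (Σx)²/n = 344 − 276.571429 = 67.428571
Sxy = Σxy − (Σx)(Σy)/n = 348.89 − 459.925714 = -111.035714
b = Sxy/Sxx = -111.035714/67.428571 = -1.646716
a = ȳ − b·x̄ = 10.452857 − (-1.646716)·6.285714 = 20.803644
ŷ(10) = a + b·10 = 20.803644 + (-1.646716)·10 = 4.336483

4.3365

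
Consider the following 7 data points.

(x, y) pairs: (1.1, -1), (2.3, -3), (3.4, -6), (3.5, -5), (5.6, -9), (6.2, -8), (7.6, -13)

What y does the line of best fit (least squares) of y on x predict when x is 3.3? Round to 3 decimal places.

n = 7, Σx = 29.7, Σy = -45, Σxy = -244.7, Σx² = 157.87
Sxx = Σx² − (Σx)²/n = 157.87 − 126.012857 = 31.857143
Sxy = Σxy − (Σx)(Σy)/n = -244.7 − (-190.928571) = -53.771429
b = Sxy/Sxx = -53.771429/31.857143 = -1.687892
a = ȳ − b·x̄ = -6.428571 − (-1.687892)·4.242857 = 0.732915
ŷ(3.3) = a + b·3.3 = 0.732915 + (-1.687892)·3.3 = -4.837130

-4.837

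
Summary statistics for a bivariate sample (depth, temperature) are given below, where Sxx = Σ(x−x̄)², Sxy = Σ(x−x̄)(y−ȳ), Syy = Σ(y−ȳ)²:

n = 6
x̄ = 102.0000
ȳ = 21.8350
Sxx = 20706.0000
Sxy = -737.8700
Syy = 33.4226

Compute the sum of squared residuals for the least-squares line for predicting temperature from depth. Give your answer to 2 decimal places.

7.13

b = Sxy/Sxx = -737.87/20706 = -0.035636
SSE = Syy − b·Sxy = 33.4226 − (-0.035636)·(-737.87) = 7.128186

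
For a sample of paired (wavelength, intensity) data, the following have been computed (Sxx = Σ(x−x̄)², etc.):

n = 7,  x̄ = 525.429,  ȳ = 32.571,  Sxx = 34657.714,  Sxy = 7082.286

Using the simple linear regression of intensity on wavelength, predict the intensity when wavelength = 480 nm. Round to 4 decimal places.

23.2876

b = Sxy/Sxx = 7082.286/34657.714 = 0.204349
a = ȳ − b·x̄ = 32.571 − 0.204349·525.429 = -74.800145
ŷ(480) = a + b·480 = -74.800145 + 0.204349·480 = 23.287607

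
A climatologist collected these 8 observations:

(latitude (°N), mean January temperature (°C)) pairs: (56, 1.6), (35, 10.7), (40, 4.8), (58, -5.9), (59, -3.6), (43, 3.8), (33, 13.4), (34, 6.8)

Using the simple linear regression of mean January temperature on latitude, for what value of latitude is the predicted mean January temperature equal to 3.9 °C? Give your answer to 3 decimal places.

44.842

n = 8, Σx = 358, Σy = 31.6, Σxy = 938.3, Σx² = 16900
Sxx = Σx² − (Σx)²/n = 16900 − 16020.5 = 879.5
Sxy = Σxy − (Σx)(Σy)/n = 938.3 − 1414.1 = -475.8
b = Sxy/Sxx = -475.8/879.5 = -0.540989
a = ȳ − b·x̄ = 3.95 − (-0.540989)·44.75 = 28.159267
Set a + b·x = 3.9: x = (3.9 − 28.159267) / (-0.540989) = 44.842423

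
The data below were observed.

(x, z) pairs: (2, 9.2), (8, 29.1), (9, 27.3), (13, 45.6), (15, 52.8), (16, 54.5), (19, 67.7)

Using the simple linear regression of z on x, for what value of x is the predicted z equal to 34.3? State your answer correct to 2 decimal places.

9.80

n = 7, Σx = 82, Σy = 286.2, Σxy = 4040, Σx² = 1160
Sxx = Σx² − (Σx)²/n = 1160 − 960.571429 = 199.428571
Sxy = Σxy − (Σx)(Σy)/n = 4040 − 3352.628571 = 687.371429
b = Sxy/Sxx = 687.371429/199.428571 = 3.446705
a = ȳ − b·x̄ = 40.885714 − 3.446705·11.714286 = 0.510029
Set a + b·x = 34.3: x = (34.3 − 0.510029) / 3.446705 = 9.803558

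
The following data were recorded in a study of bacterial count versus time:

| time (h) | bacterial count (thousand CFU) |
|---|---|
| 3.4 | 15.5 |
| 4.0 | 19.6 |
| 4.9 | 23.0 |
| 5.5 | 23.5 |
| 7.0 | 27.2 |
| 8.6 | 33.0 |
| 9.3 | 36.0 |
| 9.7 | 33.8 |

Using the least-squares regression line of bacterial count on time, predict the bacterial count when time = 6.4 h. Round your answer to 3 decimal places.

n = 8, Σx = 52.4, Σy = 211.6, Σxy = 1509.91, Σx² = 385.36
Sxx = Σx² − (Σx)²/n = 385.36 − 343.22 = 42.14
Sxy = Σxy − (Σx)(Σy)/n = 1509.91 − 1385.98 = 123.93
b = Sxy/Sxx = 123.93/42.14 = 2.940911
a = ȳ − b·x̄ = 26.45 − 2.940911·6.55 = 7.187031
ŷ(6.4) = a + b·6.4 = 7.187031 + 2.940911·6.4 = 26.008863

26.009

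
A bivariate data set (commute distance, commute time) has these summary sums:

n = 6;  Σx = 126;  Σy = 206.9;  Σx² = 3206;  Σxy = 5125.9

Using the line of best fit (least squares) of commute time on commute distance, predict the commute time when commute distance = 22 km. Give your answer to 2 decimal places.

Sxx = Σx² − (Σx)²/n = 3206 − 2646 = 560
Sxy = Σxy − (Σx)(Σy)/n = 5125.9 − 4344.9 = 781
b = Sxy/Sxx = 781/560 = 1.394643
a = ȳ − b·x̄ = 34.483333 − 1.394643·21 = 5.195833
ŷ(22) = a + b·22 = 5.195833 + 1.394643·22 = 35.877976

35.88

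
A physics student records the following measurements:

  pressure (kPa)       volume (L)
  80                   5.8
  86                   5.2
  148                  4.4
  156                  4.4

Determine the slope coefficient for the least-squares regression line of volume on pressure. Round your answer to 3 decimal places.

-0.016

n = 4, Σx = 470, Σy = 19.8, Σxy = 2248.8, Σx² = 60036
Sxx = Σx² − (Σx)²/n = 60036 − 55225 = 4811
Sxy = Σxy − (Σx)(Σy)/n = 2248.8 − 2326.5 = -77.7
b = Sxy/Sxx = -77.7/4811 = -0.016150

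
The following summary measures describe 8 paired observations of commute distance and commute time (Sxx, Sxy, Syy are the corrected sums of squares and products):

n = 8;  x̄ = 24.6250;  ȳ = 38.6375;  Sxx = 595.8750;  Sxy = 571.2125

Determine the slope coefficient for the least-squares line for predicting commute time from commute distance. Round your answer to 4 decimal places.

b = Sxy/Sxx = 571.2125/595.875 = 0.958611

0.9586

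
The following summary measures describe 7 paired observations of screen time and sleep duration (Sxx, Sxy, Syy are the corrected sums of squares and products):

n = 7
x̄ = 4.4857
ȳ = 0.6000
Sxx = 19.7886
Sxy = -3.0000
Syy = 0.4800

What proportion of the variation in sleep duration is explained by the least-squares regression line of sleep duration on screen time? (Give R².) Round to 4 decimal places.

0.9475

R² = Sxy²/(Sxx·Syy) = (-3)²/(19.7886·0.48) = 0.947515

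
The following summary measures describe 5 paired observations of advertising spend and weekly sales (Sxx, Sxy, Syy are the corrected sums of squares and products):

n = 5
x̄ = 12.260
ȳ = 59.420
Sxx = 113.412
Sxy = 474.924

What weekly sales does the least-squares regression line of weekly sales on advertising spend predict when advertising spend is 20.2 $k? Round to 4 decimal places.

92.6695

b = Sxy/Sxx = 474.924/113.412 = 4.187599
a = ȳ − b·x̄ = 59.42 − 4.187599·12.26 = 8.080034
ŷ(20.2) = a + b·20.2 = 8.080034 + 4.187599·20.2 = 92.669538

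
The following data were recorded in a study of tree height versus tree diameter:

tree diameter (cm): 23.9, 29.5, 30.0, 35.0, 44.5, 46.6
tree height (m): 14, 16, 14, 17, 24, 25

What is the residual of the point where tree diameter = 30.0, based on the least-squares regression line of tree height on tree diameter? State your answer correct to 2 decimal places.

-1.73

n = 6, Σx = 209.5, Σy = 110, Σxy = 4054.6, Σx² = 7718.27
Sxx = Σx² − (Σx)²/n = 7718.27 − 7315.041667 = 403.228333
Sxy = Σxy − (Σx)(Σy)/n = 4054.6 − 3840.833333 = 213.766667
b = Sxy/Sxx = 213.766667/403.228333 = 0.530138
a = ȳ − b·x̄ = 18.333333 − 0.530138·34.916667 = -0.177319
ŷ(30.0) = -0.177319 + 0.530138·30 = 15.726821
residual = y − ŷ = 14 − 15.726821 = -1.726821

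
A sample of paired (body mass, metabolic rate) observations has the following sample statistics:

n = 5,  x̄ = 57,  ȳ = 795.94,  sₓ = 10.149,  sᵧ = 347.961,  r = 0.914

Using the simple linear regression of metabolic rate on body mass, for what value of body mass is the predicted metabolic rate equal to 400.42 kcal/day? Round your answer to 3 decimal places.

b = r · sᵧ/sₓ = 0.914 · 347.961/10.149 = 31.336718
a = ȳ − b·x̄ = 795.94 − 31.336718·57 = -990.252943
Set a + b·x = 400.42: x = (400.42 − (-990.252943)) / 31.336718 = 44.378385

44.378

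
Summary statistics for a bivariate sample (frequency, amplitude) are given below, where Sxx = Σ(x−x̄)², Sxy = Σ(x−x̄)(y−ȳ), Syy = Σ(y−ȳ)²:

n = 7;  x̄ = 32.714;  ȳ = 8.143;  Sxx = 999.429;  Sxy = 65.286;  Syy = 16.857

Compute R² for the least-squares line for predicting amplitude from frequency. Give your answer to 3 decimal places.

0.253

R² = Sxy²/(Sxx·Syy) = (65.286)²/(999.429·16.857) = 0.252993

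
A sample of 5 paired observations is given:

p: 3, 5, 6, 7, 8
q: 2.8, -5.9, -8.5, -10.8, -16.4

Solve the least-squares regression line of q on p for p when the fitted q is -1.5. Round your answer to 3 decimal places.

4.080

n = 5, Σx = 29, Σy = -38.8, Σxy = -278.9, Σx² = 183
Sxx = Σx² − (Σx)²/n = 183 − 168.2 = 14.8
Sxy = Σxy − (Σx)(Σy)/n = -278.9 − (-225.04) = -53.86
b = Sxy/Sxx = -53.86/14.8 = -3.639189
a = ȳ − b·x̄ = -7.76 − (-3.639189)·5.8 = 13.347297
Set a + b·x = -1.5: x = (-1.5 − 13.347297) / (-3.639189) = 4.079837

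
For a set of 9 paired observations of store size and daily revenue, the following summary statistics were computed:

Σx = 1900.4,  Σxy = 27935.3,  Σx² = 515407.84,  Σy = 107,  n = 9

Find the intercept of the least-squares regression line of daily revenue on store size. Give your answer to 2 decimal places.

Sxx = Σx² − (Σx)²/n = 515407.84 − 401280.017778 = 114127.822222
Sxy = Σxy − (Σx)(Σy)/n = 27935.3 − 22593.644444 = 5341.655556
b = Sxy/Sxx = 5341.655556/114127.822222 = 0.046804
a = ȳ − b·x̄ = 11.888889 − 0.046804·211.155556 = 2.005933

2.01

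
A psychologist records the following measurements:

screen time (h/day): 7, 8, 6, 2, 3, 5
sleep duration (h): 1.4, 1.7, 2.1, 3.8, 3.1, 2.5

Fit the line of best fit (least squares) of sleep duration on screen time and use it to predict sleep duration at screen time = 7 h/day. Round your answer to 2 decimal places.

n = 6, Σx = 31, Σy = 14.6, Σxy = 65.4, Σx² = 187
Sxx = Σx² − (Σx)²/n = 187 − 160.166667 = 26.833333
Sxy = Σxy − (Σx)(Σy)/n = 65.4 − 75.433333 = -10.033333
b = Sxy/Sxx = -10.033333/26.833333 = -0.373913
a = ȳ − b·x̄ = 2.433333 − (-0.373913)·5.166667 = 4.365217
ŷ(7) = a + b·7 = 4.365217 + (-0.373913)·7 = 1.747826

1.75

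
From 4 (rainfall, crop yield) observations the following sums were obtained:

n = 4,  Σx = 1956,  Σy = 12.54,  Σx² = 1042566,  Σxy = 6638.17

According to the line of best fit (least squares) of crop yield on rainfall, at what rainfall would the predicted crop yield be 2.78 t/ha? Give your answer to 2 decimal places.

Sxx = Σx² − (Σx)²/n = 1042566 − 956484 = 86082
Sxy = Σxy − (Σx)(Σy)/n = 6638.17 − 6132.06 = 506.11
b = Sxy/Sxx = 506.11/86082 = 0.005879
a = ȳ − b·x̄ = 3.135 − 0.005879·489 = 0.259976
Set a + b·x = 2.78: x = (2.78 − 0.259976) / 0.005879 = 428.619628

428.62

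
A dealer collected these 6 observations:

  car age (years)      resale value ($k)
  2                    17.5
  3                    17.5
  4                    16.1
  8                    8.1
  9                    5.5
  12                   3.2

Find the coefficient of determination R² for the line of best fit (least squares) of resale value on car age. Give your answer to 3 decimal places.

0.972

n = 6, Σx = 38, Σy = 67.9, Σxy = 304.6, Σx² = 318, Σy² = 977.81
Sxx = Σx² − (Σx)²/n = 318 − 240.666667 = 77.333333
Sxy = Σxy − (Σx)(Σy)/n = 304.6 − 430.033333 = -125.433333
Syy = Σy² − (Σy)²/n = 977.81 − 768.401667 = 209.408333
R² = Sxy²/(Sxx·Syy) = (-125.433333)²/(77.333333·209.408333) = 0.971550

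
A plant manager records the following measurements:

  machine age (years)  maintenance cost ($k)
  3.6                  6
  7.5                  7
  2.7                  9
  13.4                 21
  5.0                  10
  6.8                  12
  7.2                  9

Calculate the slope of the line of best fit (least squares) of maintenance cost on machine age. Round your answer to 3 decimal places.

n = 7, Σx = 46.2, Σy = 74, Σxy = 576.2, Σx² = 379.14
Sxx = Σx² − (Σx)²/n = 379.14 − 304.92 = 74.22
Sxy = Σxy − (Σx)(Σy)/n = 576.2 − 488.4 = 87.8
b = Sxy/Sxx = 87.8/74.22 = 1.182970

1.183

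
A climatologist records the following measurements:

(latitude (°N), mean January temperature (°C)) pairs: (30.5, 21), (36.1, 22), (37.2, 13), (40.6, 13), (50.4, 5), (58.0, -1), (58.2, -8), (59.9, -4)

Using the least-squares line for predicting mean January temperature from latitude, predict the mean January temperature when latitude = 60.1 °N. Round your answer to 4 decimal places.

-5.3020

n = 8, Σx = 370.9, Σy = 61, Σxy = 1934.9, Σx² = 18145.07
Sxx = Σx² − (Σx)²/n = 18145.07 − 17195.85125 = 949.21875
Sxy = Σxy − (Σx)(Σy)/n = 1934.9 − 2828.1125 = -893.2125
b = Sxy/Sxx = -893.2125/949.21875 = -0.940998
a = ȳ − b·x̄ = 7.625 − (-0.940998)·46.3625 = 51.251998
ŷ(60.1) = a + b·60.1 = 51.251998 + (-0.940998)·60.1 = -5.301954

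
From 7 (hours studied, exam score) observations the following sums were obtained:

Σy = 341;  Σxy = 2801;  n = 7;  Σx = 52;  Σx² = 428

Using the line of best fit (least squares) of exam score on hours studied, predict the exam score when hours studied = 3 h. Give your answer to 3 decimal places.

20.277

Sxx = Σx² − (Σx)²/n = 428 − 386.285714 = 41.714286
Sxy = Σxy − (Σx)(Σy)/n = 2801 − 2533.142857 = 267.857143
b = Sxy/Sxx = 267.857143/41.714286 = 6.421233
a = ȳ − b·x̄ = 48.714286 − 6.421233·7.428571 = 1.013699
ŷ(3) = a + b·3 = 1.013699 + 6.421233·3 = 20.277397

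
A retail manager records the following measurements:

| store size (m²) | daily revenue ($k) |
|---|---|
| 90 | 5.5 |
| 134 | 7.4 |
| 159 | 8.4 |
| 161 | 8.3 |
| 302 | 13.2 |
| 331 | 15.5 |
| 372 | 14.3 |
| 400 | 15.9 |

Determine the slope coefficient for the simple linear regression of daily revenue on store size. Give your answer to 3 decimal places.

0.033

n = 8, Σx = 1949, Σy = 88.5, Σxy = 24955, Σx² = 576407
Sxx = Σx² − (Σx)²/n = 576407 − 474825.125 = 101581.875
Sxy = Σxy − (Σx)(Σy)/n = 24955 − 21560.8125 = 3394.1875
b = Sxy/Sxx = 3394.1875/101581.875 = 0.033413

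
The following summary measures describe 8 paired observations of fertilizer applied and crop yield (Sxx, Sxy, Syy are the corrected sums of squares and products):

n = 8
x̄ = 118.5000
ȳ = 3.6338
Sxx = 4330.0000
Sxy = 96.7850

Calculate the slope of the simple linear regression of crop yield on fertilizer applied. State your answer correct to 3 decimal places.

b = Sxy/Sxx = 96.785/4330 = 0.022352

0.022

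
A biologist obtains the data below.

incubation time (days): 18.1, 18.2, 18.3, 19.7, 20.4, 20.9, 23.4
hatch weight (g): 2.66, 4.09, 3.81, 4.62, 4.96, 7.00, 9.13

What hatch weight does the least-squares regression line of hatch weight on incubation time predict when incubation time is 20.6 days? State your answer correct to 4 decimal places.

n = 7, Σx = 139, Σy = 36.27, Σxy = 744.447, Σx² = 2782.36
Sxx = Σx² − (Σx)²/n = 2782.36 − 2760.142857 = 22.217143
Sxy = Σxy − (Σx)(Σy)/n = 744.447 − 720.218571 = 24.228429
b = Sxy/Sxx = 24.228429/22.217143 = 1.090529
a = ȳ − b·x̄ = 5.181429 − 1.090529·19.857143 = -16.473353
ŷ(20.6) = a + b·20.6 = -16.473353 + 1.090529·20.6 = 5.991535

5.9915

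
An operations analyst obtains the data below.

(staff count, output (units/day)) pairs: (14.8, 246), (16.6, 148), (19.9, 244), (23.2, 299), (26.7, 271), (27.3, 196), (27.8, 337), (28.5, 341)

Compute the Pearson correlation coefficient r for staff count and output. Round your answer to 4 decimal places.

0.5833

n = 8, Σx = 184.8, Σy = 2082, Σxy = 49563.6, Σx² = 4472.12, Σy² = 573064
Sxx = Σx² − (Σx)²/n = 4472.12 − 4268.88 = 203.24
Sxy = Σxy − (Σx)(Σy)/n = 49563.6 − 48094.2 = 1469.4
Syy = Σy² − (Σy)²/n = 573064 − 541840.5 = 31223.5
r = Sxy/√(Sxx·Syy) = 1469.4/√(6345864.14) = 1469.4/2519.099867 = 0.583304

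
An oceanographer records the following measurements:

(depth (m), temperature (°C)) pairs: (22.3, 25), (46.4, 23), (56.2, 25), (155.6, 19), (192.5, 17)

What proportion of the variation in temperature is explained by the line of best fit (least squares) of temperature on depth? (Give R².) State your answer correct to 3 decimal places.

0.940

n = 5, Σx = 473, Σy = 109, Σxy = 9258.6, Σx² = 67076.3, Σy² = 2429
Sxx = Σx² − (Σx)²/n = 67076.3 − 44745.8 = 22330.5
Sxy = Σxy − (Σx)(Σy)/n = 9258.6 − 10311.4 = -1052.8
Syy = Σy² − (Σy)²/n = 2429 − 2376.2 = 52.8
R² = Sxy²/(Sxx·Syy) = (-1052.8)²/(22330.5·52.8) = 0.940068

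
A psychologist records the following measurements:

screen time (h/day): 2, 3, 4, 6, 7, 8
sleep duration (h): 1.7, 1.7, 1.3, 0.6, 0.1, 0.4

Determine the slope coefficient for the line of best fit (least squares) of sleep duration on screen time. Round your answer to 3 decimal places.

n = 6, Σx = 30, Σy = 5.8, Σxy = 21.2, Σx² = 178
Sxx = Σx² − (Σx)²/n = 178 − 150 = 28
Sxy = Σxy − (Σx)(Σy)/n = 21.2 − 29 = -7.8
b = Sxy/Sxx = -7.8/28 = -0.278571

-0.279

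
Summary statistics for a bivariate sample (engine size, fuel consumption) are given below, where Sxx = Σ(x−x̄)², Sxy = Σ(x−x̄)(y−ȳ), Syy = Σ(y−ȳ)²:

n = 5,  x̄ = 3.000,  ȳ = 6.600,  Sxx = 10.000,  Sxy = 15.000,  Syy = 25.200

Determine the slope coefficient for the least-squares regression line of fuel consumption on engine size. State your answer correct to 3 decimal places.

1.500

b = Sxy/Sxx = 15/10 = 1.5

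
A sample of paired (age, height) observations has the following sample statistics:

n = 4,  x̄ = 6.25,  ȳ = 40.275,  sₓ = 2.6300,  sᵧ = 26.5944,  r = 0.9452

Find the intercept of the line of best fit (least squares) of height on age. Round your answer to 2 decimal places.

-19.46

b = r · sᵧ/sₓ = 0.9452 · 26.5944/2.63 = 9.557805
a = ȳ − b·x̄ = 40.275 − 9.557805·6.25 = -19.461281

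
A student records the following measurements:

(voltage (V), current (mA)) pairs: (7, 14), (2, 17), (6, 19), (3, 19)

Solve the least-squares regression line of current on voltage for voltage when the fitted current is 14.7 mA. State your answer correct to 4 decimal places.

10.2800

n = 4, Σx = 18, Σy = 69, Σxy = 303, Σx² = 98
Sxx = Σx² − (Σx)²/n = 98 − 81 = 17
Sxy = Σxy − (Σx)(Σy)/n = 303 − 310.5 = -7.5
b = Sxy/Sxx = -7.5/17 = -0.441176
a = ȳ − b·x̄ = 17.25 − (-0.441176)·4.5 = 19.235294
Set a + b·x = 14.7: x = (14.7 − 19.235294) / (-0.441176) = 10.28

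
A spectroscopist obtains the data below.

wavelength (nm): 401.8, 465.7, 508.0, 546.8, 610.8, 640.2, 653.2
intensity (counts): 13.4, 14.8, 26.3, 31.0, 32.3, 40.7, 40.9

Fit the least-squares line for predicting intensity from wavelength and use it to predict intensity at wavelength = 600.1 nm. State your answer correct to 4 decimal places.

n = 7, Σx = 3826.5, Σy = 199.4, Σxy = 115088.54, Σx² = 2144976.89
Sxx = Σx² − (Σx)²/n = 2144976.89 − 2091728.892857 = 53247.997143
Sxy = Σxy − (Σx)(Σy)/n = 115088.54 − 109000.585714 = 6087.954286
b = Sxy/Sxx = 6087.954286/53247.997143 = 0.114332
a = ȳ − b·x̄ = 28.485714 − 0.114332·546.642857 = -34.013101
ŷ(600.1) = a + b·600.1 = -34.013101 + 0.114332·600.1 = 34.597581

34.5976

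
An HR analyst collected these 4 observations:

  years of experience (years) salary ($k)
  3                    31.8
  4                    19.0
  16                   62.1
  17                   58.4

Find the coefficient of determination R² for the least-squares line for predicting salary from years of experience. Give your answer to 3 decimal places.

n = 4, Σx = 40, Σy = 171.3, Σxy = 2157.8, Σx² = 570, Σy² = 8639.21
Sxx = Σx² − (Σx)²/n = 570 − 400 = 170
Sxy = Σxy − (Σx)(Σy)/n = 2157.8 − 1713 = 444.8
Syy = Σy² − (Σy)²/n = 8639.21 − 7335.9225 = 1303.2875
R² = Sxy²/(Sxx·Syy) = (444.8)²/(170·1303.2875) = 0.892977

0.893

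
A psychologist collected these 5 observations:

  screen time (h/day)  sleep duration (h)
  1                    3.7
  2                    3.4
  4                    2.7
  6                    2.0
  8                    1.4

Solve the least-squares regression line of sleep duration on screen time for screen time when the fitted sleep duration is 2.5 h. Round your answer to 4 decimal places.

4.6197

n = 5, Σx = 21, Σy = 13.2, Σxy = 44.5, Σx² = 121
Sxx = Σx² − (Σx)²/n = 121 − 88.2 = 32.8
Sxy = Σxy − (Σx)(Σy)/n = 44.5 − 55.44 = -10.94
b = Sxy/Sxx = -10.94/32.8 = -0.333537
a = ȳ − b·x̄ = 2.64 − (-0.333537)·4.2 = 4.040854
Set a + b·x = 2.5: x = (2.5 − 4.040854) / (-0.333537) = 4.619744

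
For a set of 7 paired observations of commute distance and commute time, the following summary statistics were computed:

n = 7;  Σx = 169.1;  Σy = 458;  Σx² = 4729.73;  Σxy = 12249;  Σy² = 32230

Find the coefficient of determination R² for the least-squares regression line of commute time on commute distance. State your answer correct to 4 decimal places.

0.9621

Sxx = Σx² − (Σx)²/n = 4729.73 − 4084.972857 = 644.757143
Sxy = Σxy − (Σx)(Σy)/n = 12249 − 11063.971429 = 1185.028571
Syy = Σy² − (Σy)²/n = 32230 − 29966.285714 = 2263.714286
R² = Sxy²/(Sxx·Syy) = (1185.028571)²/(644.757143·2263.714286) = 0.962144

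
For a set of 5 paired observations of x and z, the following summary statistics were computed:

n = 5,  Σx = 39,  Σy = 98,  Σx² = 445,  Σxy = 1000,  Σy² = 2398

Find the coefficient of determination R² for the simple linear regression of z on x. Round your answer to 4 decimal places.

0.8261

Sxx = Σx² − (Σx)²/n = 445 − 304.2 = 140.8
Sxy = Σxy − (Σx)(Σy)/n = 1000 − 764.4 = 235.6
Syy = Σy² − (Σy)²/n = 2398 − 1920.8 = 477.2
R² = Sxy²/(Sxx·Syy) = (235.6)²/(140.8·477.2) = 0.826128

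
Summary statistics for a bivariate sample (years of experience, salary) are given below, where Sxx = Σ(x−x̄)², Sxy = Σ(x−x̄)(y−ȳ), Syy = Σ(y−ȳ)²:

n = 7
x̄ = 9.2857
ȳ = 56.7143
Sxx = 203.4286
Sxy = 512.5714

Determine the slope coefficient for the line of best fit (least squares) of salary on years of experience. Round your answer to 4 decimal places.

b = Sxy/Sxx = 512.5714/203.4286 = 2.519662

2.5197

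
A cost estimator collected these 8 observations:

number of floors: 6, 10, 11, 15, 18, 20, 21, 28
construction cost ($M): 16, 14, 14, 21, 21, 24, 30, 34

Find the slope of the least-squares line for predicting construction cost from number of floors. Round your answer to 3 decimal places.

n = 8, Σx = 129, Σy = 174, Σxy = 3145, Σx² = 2431
Sxx = Σx² − (Σx)²/n = 2431 − 2080.125 = 350.875
Sxy = Σxy − (Σx)(Σy)/n = 3145 − 2805.75 = 339.25
b = Sxy/Sxx = 339.25/350.875 = 0.966869

0.967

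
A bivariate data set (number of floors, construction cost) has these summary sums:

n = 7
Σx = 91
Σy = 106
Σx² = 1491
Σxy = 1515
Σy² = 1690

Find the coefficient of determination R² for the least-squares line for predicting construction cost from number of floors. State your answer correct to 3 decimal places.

Sxx = Σx² − (Σx)²/n = 1491 − 1183 = 308
Sxy = Σxy − (Σx)(Σy)/n = 1515 − 1378 = 137
Syy = Σy² − (Σy)²/n = 1690 − 1605.142857 = 84.857143
R² = Sxy²/(Sxx·Syy) = (137)²/(308·84.857143) = 0.718128

0.718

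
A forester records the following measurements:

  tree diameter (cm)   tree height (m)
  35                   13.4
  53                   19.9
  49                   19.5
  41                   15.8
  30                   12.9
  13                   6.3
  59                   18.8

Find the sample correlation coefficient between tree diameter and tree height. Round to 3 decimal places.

0.968

n = 7, Σx = 280, Σy = 106.6, Σxy = 4705.1, Σx² = 12666, Σy² = 1765
Sxx = Σx² − (Σx)²/n = 12666 − 11200 = 1466
Sxy = Σxy − (Σx)(Σy)/n = 4705.1 − 4264 = 441.1
Syy = Σy² − (Σy)²/n = 1765 − 1623.365714 = 141.634286
r = Sxy/√(Sxx·Syy) = 441.1/√(207635.862857) = 441.1/455.670783 = 0.968023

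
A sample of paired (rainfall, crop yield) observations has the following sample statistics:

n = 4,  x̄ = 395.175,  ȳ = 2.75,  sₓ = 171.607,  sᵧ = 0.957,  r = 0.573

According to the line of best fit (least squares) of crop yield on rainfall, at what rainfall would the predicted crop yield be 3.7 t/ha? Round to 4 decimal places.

692.4730

b = r · sᵧ/sₓ = 0.573 · 0.957/171.607 = 0.003195
a = ȳ − b·x̄ = 2.75 − 0.003195·395.175 = 1.487239
Set a + b·x = 3.7: x = (3.7 − 1.487239) / 0.003195 = 692.473039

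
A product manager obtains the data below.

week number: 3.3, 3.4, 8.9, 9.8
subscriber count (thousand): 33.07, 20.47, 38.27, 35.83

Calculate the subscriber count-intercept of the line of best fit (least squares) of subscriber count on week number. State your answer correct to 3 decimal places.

n = 4, Σx = 25.4, Σy = 127.64, Σxy = 870.466, Σx² = 197.7
Sxx = Σx² − (Σx)²/n = 197.7 − 161.29 = 36.41
Sxy = Σxy − (Σx)(Σy)/n = 870.466 − 810.514 = 59.952
b = Sxy/Sxx = 59.952/36.41 = 1.646581
a = ȳ − b·x̄ = 31.91 − 1.646581·6.35 = 21.454213

21.454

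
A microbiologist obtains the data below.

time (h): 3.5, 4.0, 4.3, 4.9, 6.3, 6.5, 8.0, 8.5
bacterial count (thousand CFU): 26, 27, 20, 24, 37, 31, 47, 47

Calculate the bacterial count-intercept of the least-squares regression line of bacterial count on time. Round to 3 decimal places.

n = 8, Σx = 46, Σy = 259, Σxy = 1612.7, Σx² = 288.94
Sxx = Σx² − (Σx)²/n = 288.94 − 264.5 = 24.44
Sxy = Σxy − (Σx)(Σy)/n = 1612.7 − 1489.25 = 123.45
b = Sxy/Sxx = 123.45/24.44 = 5.051146
a = ȳ − b·x̄ = 32.375 − 5.051146·5.75 = 3.330912

3.331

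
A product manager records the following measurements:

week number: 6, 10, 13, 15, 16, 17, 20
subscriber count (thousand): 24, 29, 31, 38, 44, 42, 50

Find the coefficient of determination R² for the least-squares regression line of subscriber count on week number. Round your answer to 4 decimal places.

n = 7, Σx = 97, Σy = 258, Σxy = 3825, Σx² = 1475, Σy² = 10022
Sxx = Σx² − (Σx)²/n = 1475 − 1344.142857 = 130.857143
Sxy = Σxy − (Σx)(Σy)/n = 3825 − 3575.142857 = 249.857143
Syy = Σy² − (Σy)²/n = 10022 − 9509.142857 = 512.857143
R² = Sxy²/(Sxx·Syy) = (249.857143)²/(130.857143·512.857143) = 0.930229

0.9302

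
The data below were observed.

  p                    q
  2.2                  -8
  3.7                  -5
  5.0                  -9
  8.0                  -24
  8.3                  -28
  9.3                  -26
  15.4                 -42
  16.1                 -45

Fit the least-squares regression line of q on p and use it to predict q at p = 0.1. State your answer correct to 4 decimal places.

n = 8, Σx = 68, Σy = -187, Σxy = -2118.6, Σx² = 759.28
Sxx = Σx² − (Σx)²/n = 759.28 − 578 = 181.28
Sxy = Σxy − (Σx)(Σy)/n = -2118.6 − (-1589.5) = -529.1
b = Sxy/Sxx = -529.1/181.28 = -2.918689
a = ȳ − b·x̄ = -23.375 − (-2.918689)·8.5 = 1.433859
ŷ(0.1) = a + b·0.1 = 1.433859 + (-2.918689)·0.1 = 1.141990

1.1420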